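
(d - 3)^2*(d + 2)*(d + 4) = d^4 - 19*d^2 + 6*d + 72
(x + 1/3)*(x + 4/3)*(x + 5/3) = x^3 + 10*x^2/3 + 29*x/9 + 20/27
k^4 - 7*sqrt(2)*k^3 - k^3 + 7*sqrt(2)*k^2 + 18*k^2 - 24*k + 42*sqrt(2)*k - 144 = (k - 3)*(k + 2)*(k - 4*sqrt(2))*(k - 3*sqrt(2))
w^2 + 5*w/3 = w*(w + 5/3)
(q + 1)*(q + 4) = q^2 + 5*q + 4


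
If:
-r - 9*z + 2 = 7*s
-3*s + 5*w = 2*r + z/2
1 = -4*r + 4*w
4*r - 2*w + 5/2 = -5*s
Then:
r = -131/246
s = -23/123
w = -139/492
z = 35/82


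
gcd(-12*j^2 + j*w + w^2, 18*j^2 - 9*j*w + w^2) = -3*j + w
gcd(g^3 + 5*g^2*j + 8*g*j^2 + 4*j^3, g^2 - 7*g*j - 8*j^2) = g + j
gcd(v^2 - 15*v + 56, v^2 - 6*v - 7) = v - 7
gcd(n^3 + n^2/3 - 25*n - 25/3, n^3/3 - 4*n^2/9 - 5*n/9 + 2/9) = 1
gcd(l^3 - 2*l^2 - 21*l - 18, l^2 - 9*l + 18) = l - 6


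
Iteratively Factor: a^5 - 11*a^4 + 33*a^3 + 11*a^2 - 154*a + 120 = (a + 2)*(a^4 - 13*a^3 + 59*a^2 - 107*a + 60) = (a - 3)*(a + 2)*(a^3 - 10*a^2 + 29*a - 20) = (a - 4)*(a - 3)*(a + 2)*(a^2 - 6*a + 5) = (a - 5)*(a - 4)*(a - 3)*(a + 2)*(a - 1)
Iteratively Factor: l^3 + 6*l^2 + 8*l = (l + 4)*(l^2 + 2*l) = l*(l + 4)*(l + 2)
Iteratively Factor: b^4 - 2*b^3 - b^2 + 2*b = (b)*(b^3 - 2*b^2 - b + 2) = b*(b - 1)*(b^2 - b - 2) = b*(b - 2)*(b - 1)*(b + 1)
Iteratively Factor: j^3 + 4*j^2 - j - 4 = (j - 1)*(j^2 + 5*j + 4) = (j - 1)*(j + 1)*(j + 4)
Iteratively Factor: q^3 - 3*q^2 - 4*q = (q - 4)*(q^2 + q) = q*(q - 4)*(q + 1)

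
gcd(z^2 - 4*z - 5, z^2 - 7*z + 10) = z - 5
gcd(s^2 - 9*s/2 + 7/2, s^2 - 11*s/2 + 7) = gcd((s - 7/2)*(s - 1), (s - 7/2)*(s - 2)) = s - 7/2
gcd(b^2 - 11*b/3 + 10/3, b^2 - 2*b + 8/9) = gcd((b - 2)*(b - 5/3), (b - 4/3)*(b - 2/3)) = 1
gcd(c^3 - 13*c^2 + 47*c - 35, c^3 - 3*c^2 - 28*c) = c - 7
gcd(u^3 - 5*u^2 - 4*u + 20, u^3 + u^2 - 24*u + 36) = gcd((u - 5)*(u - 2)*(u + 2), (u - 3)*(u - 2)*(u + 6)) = u - 2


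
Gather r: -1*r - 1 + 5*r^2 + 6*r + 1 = 5*r^2 + 5*r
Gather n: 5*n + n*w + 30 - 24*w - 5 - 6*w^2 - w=n*(w + 5) - 6*w^2 - 25*w + 25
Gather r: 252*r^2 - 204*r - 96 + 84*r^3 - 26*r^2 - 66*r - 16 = 84*r^3 + 226*r^2 - 270*r - 112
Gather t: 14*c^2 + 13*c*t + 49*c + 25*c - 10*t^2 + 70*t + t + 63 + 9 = 14*c^2 + 74*c - 10*t^2 + t*(13*c + 71) + 72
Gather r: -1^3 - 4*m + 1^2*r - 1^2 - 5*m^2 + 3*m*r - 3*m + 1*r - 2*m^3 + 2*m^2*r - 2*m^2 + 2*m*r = -2*m^3 - 7*m^2 - 7*m + r*(2*m^2 + 5*m + 2) - 2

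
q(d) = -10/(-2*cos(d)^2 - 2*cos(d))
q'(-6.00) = 1.15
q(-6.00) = 2.66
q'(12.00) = -2.98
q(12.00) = 3.21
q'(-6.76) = -2.26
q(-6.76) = 2.98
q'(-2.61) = 129.68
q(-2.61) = -42.03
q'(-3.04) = 19073.54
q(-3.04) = -974.75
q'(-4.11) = -9.10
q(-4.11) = -20.36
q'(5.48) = -6.21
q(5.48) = 4.25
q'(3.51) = 397.89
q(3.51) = -79.88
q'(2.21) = -13.38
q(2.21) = -20.77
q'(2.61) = -129.68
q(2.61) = -42.03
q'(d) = -10*(-4*sin(d)*cos(d) - 2*sin(d))/(-2*cos(d)^2 - 2*cos(d))^2 = 5*(sin(d)/cos(d)^2 + 2*tan(d))/(cos(d) + 1)^2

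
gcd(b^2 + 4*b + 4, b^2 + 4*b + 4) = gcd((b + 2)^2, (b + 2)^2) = b^2 + 4*b + 4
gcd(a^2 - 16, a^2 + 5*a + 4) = a + 4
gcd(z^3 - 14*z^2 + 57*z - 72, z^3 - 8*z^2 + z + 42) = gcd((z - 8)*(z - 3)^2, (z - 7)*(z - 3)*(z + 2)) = z - 3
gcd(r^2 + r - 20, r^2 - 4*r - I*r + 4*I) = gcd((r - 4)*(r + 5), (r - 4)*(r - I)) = r - 4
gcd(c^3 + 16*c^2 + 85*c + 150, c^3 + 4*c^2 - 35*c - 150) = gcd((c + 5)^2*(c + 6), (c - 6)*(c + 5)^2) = c^2 + 10*c + 25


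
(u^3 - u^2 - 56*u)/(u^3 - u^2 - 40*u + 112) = u*(u - 8)/(u^2 - 8*u + 16)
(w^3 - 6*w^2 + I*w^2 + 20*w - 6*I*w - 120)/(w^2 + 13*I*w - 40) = (w^2 + w*(-6 - 4*I) + 24*I)/(w + 8*I)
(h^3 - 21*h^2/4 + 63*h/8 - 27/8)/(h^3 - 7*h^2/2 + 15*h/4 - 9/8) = (4*h^2 - 15*h + 9)/(4*h^2 - 8*h + 3)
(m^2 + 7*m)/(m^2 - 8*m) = (m + 7)/(m - 8)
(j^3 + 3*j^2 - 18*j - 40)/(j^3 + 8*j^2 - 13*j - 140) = (j + 2)/(j + 7)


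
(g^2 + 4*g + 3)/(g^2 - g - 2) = (g + 3)/(g - 2)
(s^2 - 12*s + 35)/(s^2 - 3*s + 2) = (s^2 - 12*s + 35)/(s^2 - 3*s + 2)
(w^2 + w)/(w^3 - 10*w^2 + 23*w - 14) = w*(w + 1)/(w^3 - 10*w^2 + 23*w - 14)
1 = 1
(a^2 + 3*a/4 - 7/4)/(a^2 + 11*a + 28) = (4*a^2 + 3*a - 7)/(4*(a^2 + 11*a + 28))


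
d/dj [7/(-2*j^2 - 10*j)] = 7*(2*j + 5)/(2*j^2*(j + 5)^2)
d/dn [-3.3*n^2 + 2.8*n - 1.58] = 2.8 - 6.6*n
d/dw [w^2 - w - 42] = 2*w - 1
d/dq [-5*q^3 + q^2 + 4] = q*(2 - 15*q)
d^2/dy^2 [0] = 0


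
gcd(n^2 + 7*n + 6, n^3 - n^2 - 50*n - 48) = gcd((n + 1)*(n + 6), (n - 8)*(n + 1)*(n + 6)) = n^2 + 7*n + 6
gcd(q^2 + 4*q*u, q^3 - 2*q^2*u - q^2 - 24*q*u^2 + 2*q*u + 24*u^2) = q + 4*u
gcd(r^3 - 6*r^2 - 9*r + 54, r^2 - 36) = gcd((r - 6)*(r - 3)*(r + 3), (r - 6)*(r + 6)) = r - 6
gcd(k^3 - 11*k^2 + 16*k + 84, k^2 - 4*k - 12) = k^2 - 4*k - 12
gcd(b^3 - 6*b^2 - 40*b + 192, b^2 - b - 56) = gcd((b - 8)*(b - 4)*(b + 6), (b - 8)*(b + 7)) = b - 8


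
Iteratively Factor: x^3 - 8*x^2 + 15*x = (x)*(x^2 - 8*x + 15) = x*(x - 3)*(x - 5)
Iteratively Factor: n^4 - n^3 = (n)*(n^3 - n^2) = n*(n - 1)*(n^2) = n^2*(n - 1)*(n)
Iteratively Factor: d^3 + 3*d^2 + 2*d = (d + 2)*(d^2 + d) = (d + 1)*(d + 2)*(d)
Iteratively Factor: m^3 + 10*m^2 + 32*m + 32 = (m + 4)*(m^2 + 6*m + 8) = (m + 2)*(m + 4)*(m + 4)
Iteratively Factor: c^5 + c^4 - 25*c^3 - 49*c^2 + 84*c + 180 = (c - 5)*(c^4 + 6*c^3 + 5*c^2 - 24*c - 36) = (c - 5)*(c + 2)*(c^3 + 4*c^2 - 3*c - 18) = (c - 5)*(c + 2)*(c + 3)*(c^2 + c - 6) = (c - 5)*(c + 2)*(c + 3)^2*(c - 2)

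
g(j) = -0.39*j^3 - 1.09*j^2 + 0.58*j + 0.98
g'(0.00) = 0.58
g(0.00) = 0.98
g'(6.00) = -54.62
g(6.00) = -119.02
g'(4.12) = -28.26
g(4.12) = -42.41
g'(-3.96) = -9.13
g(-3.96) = 5.81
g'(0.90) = -2.33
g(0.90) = 0.33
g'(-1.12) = 1.55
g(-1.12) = -0.49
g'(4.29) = -30.30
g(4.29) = -47.38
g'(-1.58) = 1.10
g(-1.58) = -1.12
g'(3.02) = -16.67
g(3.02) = -17.95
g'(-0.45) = 1.32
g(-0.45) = 0.53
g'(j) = -1.17*j^2 - 2.18*j + 0.58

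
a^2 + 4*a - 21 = (a - 3)*(a + 7)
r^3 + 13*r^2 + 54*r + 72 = (r + 3)*(r + 4)*(r + 6)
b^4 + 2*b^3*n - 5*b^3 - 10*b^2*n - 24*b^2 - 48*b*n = b*(b - 8)*(b + 3)*(b + 2*n)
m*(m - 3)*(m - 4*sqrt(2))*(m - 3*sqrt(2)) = m^4 - 7*sqrt(2)*m^3 - 3*m^3 + 24*m^2 + 21*sqrt(2)*m^2 - 72*m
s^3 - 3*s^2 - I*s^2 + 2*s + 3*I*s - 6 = (s - 3)*(s - 2*I)*(s + I)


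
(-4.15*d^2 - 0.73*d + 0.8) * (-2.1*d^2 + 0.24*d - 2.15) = 8.715*d^4 + 0.537*d^3 + 7.0673*d^2 + 1.7615*d - 1.72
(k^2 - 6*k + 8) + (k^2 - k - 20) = 2*k^2 - 7*k - 12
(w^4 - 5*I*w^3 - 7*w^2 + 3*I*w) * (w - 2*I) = w^5 - 7*I*w^4 - 17*w^3 + 17*I*w^2 + 6*w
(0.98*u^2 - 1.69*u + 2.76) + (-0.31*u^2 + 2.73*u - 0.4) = 0.67*u^2 + 1.04*u + 2.36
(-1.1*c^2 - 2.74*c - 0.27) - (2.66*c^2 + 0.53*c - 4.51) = -3.76*c^2 - 3.27*c + 4.24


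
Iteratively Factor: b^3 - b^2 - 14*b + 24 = (b + 4)*(b^2 - 5*b + 6) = (b - 2)*(b + 4)*(b - 3)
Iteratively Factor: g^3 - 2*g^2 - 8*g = (g)*(g^2 - 2*g - 8) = g*(g - 4)*(g + 2)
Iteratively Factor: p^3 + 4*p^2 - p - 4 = (p + 1)*(p^2 + 3*p - 4) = (p - 1)*(p + 1)*(p + 4)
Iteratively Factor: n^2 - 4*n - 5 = (n - 5)*(n + 1)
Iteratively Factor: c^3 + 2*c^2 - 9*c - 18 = (c - 3)*(c^2 + 5*c + 6) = (c - 3)*(c + 2)*(c + 3)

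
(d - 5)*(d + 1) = d^2 - 4*d - 5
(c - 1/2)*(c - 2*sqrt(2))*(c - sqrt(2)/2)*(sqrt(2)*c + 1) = sqrt(2)*c^4 - 4*c^3 - sqrt(2)*c^3/2 - sqrt(2)*c^2/2 + 2*c^2 + sqrt(2)*c/4 + 2*c - 1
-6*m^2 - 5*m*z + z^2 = (-6*m + z)*(m + z)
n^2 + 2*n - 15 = (n - 3)*(n + 5)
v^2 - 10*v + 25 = (v - 5)^2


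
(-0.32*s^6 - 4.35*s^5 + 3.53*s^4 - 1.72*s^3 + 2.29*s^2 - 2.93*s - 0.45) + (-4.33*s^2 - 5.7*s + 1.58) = -0.32*s^6 - 4.35*s^5 + 3.53*s^4 - 1.72*s^3 - 2.04*s^2 - 8.63*s + 1.13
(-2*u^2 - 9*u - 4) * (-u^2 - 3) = 2*u^4 + 9*u^3 + 10*u^2 + 27*u + 12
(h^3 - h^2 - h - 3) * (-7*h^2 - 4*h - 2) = -7*h^5 + 3*h^4 + 9*h^3 + 27*h^2 + 14*h + 6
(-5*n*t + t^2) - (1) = -5*n*t + t^2 - 1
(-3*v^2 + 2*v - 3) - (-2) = -3*v^2 + 2*v - 1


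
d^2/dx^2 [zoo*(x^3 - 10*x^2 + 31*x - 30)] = zoo*(x + 1)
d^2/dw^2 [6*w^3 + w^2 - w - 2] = 36*w + 2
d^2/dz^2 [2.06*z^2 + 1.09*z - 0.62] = 4.12000000000000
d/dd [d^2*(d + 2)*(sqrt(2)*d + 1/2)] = d*(8*sqrt(2)*d^2 + 3*d + 12*sqrt(2)*d + 4)/2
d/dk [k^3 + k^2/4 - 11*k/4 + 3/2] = 3*k^2 + k/2 - 11/4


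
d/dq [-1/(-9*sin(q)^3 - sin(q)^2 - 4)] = -(27*sin(q) + 2)*sin(q)*cos(q)/(9*sin(q)^3 + sin(q)^2 + 4)^2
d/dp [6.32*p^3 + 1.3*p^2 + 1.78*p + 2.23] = 18.96*p^2 + 2.6*p + 1.78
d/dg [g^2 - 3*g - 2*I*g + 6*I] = 2*g - 3 - 2*I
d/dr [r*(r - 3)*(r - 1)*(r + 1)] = 4*r^3 - 9*r^2 - 2*r + 3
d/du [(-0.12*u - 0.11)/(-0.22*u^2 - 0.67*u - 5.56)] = (-0.0264*u^2 - 0.0484*u + 0.5935)/(0.0484*u^4 + 0.2948*u^3 + 2.8953*u^2 + 7.4504*u + 30.9136)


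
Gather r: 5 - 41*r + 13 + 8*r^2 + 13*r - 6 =8*r^2 - 28*r + 12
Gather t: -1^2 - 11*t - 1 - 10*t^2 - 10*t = -10*t^2 - 21*t - 2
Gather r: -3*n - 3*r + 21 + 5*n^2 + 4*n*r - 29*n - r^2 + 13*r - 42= 5*n^2 - 32*n - r^2 + r*(4*n + 10) - 21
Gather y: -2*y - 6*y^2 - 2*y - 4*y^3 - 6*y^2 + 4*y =-4*y^3 - 12*y^2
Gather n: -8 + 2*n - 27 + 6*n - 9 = 8*n - 44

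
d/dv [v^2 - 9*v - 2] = 2*v - 9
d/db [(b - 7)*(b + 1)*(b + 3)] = 3*b^2 - 6*b - 25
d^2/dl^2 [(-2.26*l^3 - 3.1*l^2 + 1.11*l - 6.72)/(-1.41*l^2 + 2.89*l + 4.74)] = (3.55271367880045e-14*l^4 + 88.811258*l^3 + 390.224448*l^2 + 95.8492439999999*l + 371.787132)/(2.803221*l^6 - 17.236827*l^5 + 7.058601*l^4 + 91.752587*l^3 - 23.728914*l^2 - 194.794092*l - 106.496424)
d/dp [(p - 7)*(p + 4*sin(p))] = p + (p - 7)*(4*cos(p) + 1) + 4*sin(p)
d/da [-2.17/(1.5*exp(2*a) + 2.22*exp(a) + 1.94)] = (6.51*exp(a) + 4.8174)*exp(a)/(1.5*exp(2*a) + 2.22*exp(a) + 1.94)^2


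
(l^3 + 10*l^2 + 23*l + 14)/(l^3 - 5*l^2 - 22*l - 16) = (l + 7)/(l - 8)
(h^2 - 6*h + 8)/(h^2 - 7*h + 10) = (h - 4)/(h - 5)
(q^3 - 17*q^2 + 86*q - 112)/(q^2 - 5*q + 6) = (q^2 - 15*q + 56)/(q - 3)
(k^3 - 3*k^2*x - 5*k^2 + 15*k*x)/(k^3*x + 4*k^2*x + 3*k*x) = (k^2 - 3*k*x - 5*k + 15*x)/(x*(k^2 + 4*k + 3))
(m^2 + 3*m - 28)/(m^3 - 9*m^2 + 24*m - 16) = (m + 7)/(m^2 - 5*m + 4)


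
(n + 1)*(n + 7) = n^2 + 8*n + 7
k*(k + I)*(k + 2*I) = k^3 + 3*I*k^2 - 2*k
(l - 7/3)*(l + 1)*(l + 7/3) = l^3 + l^2 - 49*l/9 - 49/9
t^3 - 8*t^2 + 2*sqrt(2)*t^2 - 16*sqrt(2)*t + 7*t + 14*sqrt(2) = (t - 7)*(t - 1)*(t + 2*sqrt(2))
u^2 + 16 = (u - 4*I)*(u + 4*I)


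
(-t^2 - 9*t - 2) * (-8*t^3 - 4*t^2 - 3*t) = 8*t^5 + 76*t^4 + 55*t^3 + 35*t^2 + 6*t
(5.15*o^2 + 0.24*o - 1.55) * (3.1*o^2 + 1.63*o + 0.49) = 15.965*o^4 + 9.1385*o^3 - 1.8903*o^2 - 2.4089*o - 0.7595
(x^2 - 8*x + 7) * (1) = x^2 - 8*x + 7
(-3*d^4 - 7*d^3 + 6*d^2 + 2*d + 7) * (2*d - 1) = -6*d^5 - 11*d^4 + 19*d^3 - 2*d^2 + 12*d - 7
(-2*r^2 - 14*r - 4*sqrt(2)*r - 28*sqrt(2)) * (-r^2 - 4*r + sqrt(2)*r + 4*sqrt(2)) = 2*r^4 + 2*sqrt(2)*r^3 + 22*r^3 + 22*sqrt(2)*r^2 + 48*r^2 - 88*r + 56*sqrt(2)*r - 224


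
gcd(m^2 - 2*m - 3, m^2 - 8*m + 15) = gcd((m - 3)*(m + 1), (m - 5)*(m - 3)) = m - 3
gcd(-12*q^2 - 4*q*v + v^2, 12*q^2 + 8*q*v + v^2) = 2*q + v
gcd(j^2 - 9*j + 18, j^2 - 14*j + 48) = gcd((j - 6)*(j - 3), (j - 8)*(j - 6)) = j - 6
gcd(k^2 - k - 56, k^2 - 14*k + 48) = k - 8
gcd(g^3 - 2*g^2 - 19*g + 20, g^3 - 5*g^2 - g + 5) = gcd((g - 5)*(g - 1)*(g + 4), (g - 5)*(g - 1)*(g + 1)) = g^2 - 6*g + 5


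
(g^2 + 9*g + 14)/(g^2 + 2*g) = (g + 7)/g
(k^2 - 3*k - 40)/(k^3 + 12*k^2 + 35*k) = (k - 8)/(k*(k + 7))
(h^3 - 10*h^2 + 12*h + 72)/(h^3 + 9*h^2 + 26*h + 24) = (h^2 - 12*h + 36)/(h^2 + 7*h + 12)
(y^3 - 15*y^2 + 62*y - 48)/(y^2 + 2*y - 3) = (y^2 - 14*y + 48)/(y + 3)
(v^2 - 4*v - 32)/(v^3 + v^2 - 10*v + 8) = (v - 8)/(v^2 - 3*v + 2)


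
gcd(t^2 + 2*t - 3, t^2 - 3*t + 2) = t - 1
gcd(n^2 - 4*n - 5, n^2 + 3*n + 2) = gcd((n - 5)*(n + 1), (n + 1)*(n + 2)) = n + 1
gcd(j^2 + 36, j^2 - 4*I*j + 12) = j - 6*I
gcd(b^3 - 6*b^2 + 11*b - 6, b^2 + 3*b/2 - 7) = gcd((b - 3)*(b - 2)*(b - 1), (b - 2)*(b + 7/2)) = b - 2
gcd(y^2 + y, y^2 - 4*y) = y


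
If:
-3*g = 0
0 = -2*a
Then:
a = 0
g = 0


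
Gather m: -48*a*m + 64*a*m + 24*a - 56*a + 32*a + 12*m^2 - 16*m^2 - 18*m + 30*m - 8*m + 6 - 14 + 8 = -4*m^2 + m*(16*a + 4)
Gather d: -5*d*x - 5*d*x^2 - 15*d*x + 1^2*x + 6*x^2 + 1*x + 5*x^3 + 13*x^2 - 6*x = d*(-5*x^2 - 20*x) + 5*x^3 + 19*x^2 - 4*x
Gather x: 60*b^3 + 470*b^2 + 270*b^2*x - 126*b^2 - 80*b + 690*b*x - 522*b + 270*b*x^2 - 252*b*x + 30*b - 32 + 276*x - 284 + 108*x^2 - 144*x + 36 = 60*b^3 + 344*b^2 - 572*b + x^2*(270*b + 108) + x*(270*b^2 + 438*b + 132) - 280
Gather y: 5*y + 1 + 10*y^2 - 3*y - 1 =10*y^2 + 2*y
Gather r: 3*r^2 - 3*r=3*r^2 - 3*r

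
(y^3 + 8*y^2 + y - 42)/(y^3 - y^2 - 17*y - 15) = (y^2 + 5*y - 14)/(y^2 - 4*y - 5)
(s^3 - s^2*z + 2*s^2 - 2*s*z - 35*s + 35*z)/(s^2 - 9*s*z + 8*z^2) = (-s^2 - 2*s + 35)/(-s + 8*z)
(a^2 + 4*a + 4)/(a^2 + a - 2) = (a + 2)/(a - 1)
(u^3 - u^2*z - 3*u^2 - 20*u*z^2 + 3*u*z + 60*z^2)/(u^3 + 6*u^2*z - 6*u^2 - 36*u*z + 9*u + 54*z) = (u^2 - u*z - 20*z^2)/(u^2 + 6*u*z - 3*u - 18*z)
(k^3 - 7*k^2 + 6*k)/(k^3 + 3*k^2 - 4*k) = (k - 6)/(k + 4)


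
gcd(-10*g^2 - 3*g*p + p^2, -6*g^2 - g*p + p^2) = 2*g + p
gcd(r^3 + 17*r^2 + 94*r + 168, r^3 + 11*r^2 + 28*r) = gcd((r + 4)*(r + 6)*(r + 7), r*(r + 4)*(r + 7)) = r^2 + 11*r + 28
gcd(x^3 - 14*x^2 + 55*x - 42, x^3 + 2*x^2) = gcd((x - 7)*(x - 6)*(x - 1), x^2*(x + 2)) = 1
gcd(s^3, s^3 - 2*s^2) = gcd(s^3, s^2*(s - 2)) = s^2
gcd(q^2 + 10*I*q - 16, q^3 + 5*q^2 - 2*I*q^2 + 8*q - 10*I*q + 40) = q + 2*I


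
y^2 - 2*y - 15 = (y - 5)*(y + 3)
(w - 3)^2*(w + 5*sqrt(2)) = w^3 - 6*w^2 + 5*sqrt(2)*w^2 - 30*sqrt(2)*w + 9*w + 45*sqrt(2)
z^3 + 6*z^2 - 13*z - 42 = (z - 3)*(z + 2)*(z + 7)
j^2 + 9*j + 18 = (j + 3)*(j + 6)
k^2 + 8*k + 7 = (k + 1)*(k + 7)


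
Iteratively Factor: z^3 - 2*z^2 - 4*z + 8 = (z - 2)*(z^2 - 4) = (z - 2)*(z + 2)*(z - 2)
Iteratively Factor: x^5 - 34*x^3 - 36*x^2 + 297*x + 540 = (x - 4)*(x^4 + 4*x^3 - 18*x^2 - 108*x - 135) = (x - 5)*(x - 4)*(x^3 + 9*x^2 + 27*x + 27) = (x - 5)*(x - 4)*(x + 3)*(x^2 + 6*x + 9) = (x - 5)*(x - 4)*(x + 3)^2*(x + 3)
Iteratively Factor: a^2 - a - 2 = (a - 2)*(a + 1)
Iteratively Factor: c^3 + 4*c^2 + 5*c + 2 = (c + 1)*(c^2 + 3*c + 2) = (c + 1)^2*(c + 2)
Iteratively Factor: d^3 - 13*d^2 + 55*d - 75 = (d - 5)*(d^2 - 8*d + 15) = (d - 5)*(d - 3)*(d - 5)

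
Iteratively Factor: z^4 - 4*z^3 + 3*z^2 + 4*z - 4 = (z - 2)*(z^3 - 2*z^2 - z + 2) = (z - 2)*(z - 1)*(z^2 - z - 2) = (z - 2)^2*(z - 1)*(z + 1)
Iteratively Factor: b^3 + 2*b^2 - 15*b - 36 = (b - 4)*(b^2 + 6*b + 9) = (b - 4)*(b + 3)*(b + 3)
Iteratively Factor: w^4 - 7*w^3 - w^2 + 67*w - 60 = (w + 3)*(w^3 - 10*w^2 + 29*w - 20) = (w - 5)*(w + 3)*(w^2 - 5*w + 4) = (w - 5)*(w - 4)*(w + 3)*(w - 1)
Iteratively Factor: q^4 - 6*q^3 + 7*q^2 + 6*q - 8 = (q - 4)*(q^3 - 2*q^2 - q + 2) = (q - 4)*(q - 1)*(q^2 - q - 2) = (q - 4)*(q - 1)*(q + 1)*(q - 2)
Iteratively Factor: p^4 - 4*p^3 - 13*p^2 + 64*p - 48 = (p - 4)*(p^3 - 13*p + 12) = (p - 4)*(p - 1)*(p^2 + p - 12) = (p - 4)*(p - 1)*(p + 4)*(p - 3)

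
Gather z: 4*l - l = 3*l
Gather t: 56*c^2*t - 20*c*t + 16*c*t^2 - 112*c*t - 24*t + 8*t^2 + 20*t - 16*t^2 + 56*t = t^2*(16*c - 8) + t*(56*c^2 - 132*c + 52)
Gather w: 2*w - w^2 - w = -w^2 + w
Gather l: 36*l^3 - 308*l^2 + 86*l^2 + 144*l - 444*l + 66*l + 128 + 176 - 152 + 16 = 36*l^3 - 222*l^2 - 234*l + 168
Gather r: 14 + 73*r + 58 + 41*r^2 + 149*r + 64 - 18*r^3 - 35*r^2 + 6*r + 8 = -18*r^3 + 6*r^2 + 228*r + 144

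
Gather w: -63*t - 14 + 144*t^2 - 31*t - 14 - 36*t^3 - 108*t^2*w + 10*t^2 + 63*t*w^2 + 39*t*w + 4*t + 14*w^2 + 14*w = -36*t^3 + 154*t^2 - 90*t + w^2*(63*t + 14) + w*(-108*t^2 + 39*t + 14) - 28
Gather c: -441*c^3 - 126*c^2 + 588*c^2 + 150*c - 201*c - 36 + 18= -441*c^3 + 462*c^2 - 51*c - 18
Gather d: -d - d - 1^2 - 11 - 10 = -2*d - 22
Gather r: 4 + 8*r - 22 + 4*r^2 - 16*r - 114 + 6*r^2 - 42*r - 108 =10*r^2 - 50*r - 240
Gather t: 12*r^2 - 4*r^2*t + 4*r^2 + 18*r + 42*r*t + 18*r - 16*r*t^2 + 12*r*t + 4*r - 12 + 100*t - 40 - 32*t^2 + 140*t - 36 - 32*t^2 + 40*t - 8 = 16*r^2 + 40*r + t^2*(-16*r - 64) + t*(-4*r^2 + 54*r + 280) - 96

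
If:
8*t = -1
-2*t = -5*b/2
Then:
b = -1/10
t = -1/8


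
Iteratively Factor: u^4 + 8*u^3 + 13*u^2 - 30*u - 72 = (u + 3)*(u^3 + 5*u^2 - 2*u - 24) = (u + 3)^2*(u^2 + 2*u - 8) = (u - 2)*(u + 3)^2*(u + 4)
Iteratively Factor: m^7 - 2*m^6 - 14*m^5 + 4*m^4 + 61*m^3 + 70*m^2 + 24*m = (m - 4)*(m^6 + 2*m^5 - 6*m^4 - 20*m^3 - 19*m^2 - 6*m) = (m - 4)*(m - 3)*(m^5 + 5*m^4 + 9*m^3 + 7*m^2 + 2*m) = (m - 4)*(m - 3)*(m + 1)*(m^4 + 4*m^3 + 5*m^2 + 2*m) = (m - 4)*(m - 3)*(m + 1)*(m + 2)*(m^3 + 2*m^2 + m) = (m - 4)*(m - 3)*(m + 1)^2*(m + 2)*(m^2 + m) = m*(m - 4)*(m - 3)*(m + 1)^2*(m + 2)*(m + 1)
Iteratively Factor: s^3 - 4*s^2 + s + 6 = (s - 2)*(s^2 - 2*s - 3) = (s - 2)*(s + 1)*(s - 3)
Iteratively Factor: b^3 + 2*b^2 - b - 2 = (b + 2)*(b^2 - 1) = (b + 1)*(b + 2)*(b - 1)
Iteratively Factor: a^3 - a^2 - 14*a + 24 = (a - 2)*(a^2 + a - 12) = (a - 2)*(a + 4)*(a - 3)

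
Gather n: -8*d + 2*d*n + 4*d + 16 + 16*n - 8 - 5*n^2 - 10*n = -4*d - 5*n^2 + n*(2*d + 6) + 8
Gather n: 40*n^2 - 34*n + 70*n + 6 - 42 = 40*n^2 + 36*n - 36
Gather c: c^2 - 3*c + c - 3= c^2 - 2*c - 3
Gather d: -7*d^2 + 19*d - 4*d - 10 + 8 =-7*d^2 + 15*d - 2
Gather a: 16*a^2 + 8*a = 16*a^2 + 8*a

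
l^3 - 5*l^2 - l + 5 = (l - 5)*(l - 1)*(l + 1)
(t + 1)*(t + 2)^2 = t^3 + 5*t^2 + 8*t + 4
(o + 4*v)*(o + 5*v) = o^2 + 9*o*v + 20*v^2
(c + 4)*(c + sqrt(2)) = c^2 + sqrt(2)*c + 4*c + 4*sqrt(2)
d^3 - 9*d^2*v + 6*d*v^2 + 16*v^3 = (d - 8*v)*(d - 2*v)*(d + v)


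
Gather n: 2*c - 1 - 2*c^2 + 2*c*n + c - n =-2*c^2 + 3*c + n*(2*c - 1) - 1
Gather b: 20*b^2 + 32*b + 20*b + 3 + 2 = 20*b^2 + 52*b + 5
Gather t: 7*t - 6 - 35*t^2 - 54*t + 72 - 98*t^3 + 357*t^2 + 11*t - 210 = -98*t^3 + 322*t^2 - 36*t - 144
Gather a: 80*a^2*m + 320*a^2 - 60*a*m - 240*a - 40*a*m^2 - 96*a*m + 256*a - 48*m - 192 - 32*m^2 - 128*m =a^2*(80*m + 320) + a*(-40*m^2 - 156*m + 16) - 32*m^2 - 176*m - 192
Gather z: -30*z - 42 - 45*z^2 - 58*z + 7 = -45*z^2 - 88*z - 35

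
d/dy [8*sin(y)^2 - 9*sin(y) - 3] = (16*sin(y) - 9)*cos(y)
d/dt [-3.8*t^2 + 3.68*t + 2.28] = 3.68 - 7.6*t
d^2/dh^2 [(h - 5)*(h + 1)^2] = 6*h - 6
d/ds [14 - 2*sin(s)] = -2*cos(s)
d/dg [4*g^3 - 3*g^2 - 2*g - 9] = 12*g^2 - 6*g - 2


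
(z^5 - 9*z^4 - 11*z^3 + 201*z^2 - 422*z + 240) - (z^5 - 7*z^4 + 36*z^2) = -2*z^4 - 11*z^3 + 165*z^2 - 422*z + 240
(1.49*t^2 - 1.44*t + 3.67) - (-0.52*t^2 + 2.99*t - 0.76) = 2.01*t^2 - 4.43*t + 4.43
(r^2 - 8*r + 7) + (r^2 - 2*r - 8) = 2*r^2 - 10*r - 1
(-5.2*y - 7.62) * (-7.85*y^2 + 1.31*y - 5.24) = 40.82*y^3 + 53.005*y^2 + 17.2658*y + 39.9288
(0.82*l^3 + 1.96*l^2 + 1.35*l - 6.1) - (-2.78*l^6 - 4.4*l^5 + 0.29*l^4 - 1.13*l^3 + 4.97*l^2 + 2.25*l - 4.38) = 2.78*l^6 + 4.4*l^5 - 0.29*l^4 + 1.95*l^3 - 3.01*l^2 - 0.9*l - 1.72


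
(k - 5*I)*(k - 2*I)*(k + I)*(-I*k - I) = -I*k^4 - 6*k^3 - I*k^3 - 6*k^2 + 3*I*k^2 - 10*k + 3*I*k - 10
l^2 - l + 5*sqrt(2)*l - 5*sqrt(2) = (l - 1)*(l + 5*sqrt(2))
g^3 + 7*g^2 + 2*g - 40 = (g - 2)*(g + 4)*(g + 5)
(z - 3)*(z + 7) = z^2 + 4*z - 21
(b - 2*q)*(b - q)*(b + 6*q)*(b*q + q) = b^4*q + 3*b^3*q^2 + b^3*q - 16*b^2*q^3 + 3*b^2*q^2 + 12*b*q^4 - 16*b*q^3 + 12*q^4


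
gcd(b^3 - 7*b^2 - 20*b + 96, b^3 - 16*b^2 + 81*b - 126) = b - 3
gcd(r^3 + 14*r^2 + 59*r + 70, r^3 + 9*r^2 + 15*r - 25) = r + 5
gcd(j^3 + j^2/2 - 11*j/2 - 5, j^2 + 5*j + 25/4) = 1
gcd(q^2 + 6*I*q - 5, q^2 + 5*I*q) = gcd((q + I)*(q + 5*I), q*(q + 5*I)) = q + 5*I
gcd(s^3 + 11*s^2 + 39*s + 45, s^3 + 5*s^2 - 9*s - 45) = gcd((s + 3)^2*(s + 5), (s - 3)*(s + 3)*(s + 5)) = s^2 + 8*s + 15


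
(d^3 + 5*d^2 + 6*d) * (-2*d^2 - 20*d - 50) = -2*d^5 - 30*d^4 - 162*d^3 - 370*d^2 - 300*d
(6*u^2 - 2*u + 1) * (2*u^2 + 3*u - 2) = 12*u^4 + 14*u^3 - 16*u^2 + 7*u - 2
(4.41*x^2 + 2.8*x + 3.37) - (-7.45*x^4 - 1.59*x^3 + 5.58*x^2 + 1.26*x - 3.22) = 7.45*x^4 + 1.59*x^3 - 1.17*x^2 + 1.54*x + 6.59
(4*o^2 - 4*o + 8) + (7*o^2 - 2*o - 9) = 11*o^2 - 6*o - 1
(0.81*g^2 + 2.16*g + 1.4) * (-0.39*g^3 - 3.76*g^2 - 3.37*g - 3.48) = -0.3159*g^5 - 3.888*g^4 - 11.3973*g^3 - 15.362*g^2 - 12.2348*g - 4.872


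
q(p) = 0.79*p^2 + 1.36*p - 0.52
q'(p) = 1.58*p + 1.36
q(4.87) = 24.84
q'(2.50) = 5.31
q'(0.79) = 2.61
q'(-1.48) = -0.98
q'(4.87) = 9.05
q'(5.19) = 9.56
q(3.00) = 10.67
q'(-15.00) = -22.34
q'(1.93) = 4.41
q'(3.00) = 6.10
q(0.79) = 1.05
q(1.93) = 5.05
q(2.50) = 7.82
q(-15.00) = 156.83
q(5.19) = 27.82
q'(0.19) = 1.66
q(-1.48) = -0.80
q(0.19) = -0.23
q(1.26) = 2.45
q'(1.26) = 3.35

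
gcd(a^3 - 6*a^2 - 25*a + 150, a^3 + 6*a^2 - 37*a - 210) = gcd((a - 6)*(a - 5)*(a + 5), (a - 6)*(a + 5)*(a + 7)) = a^2 - a - 30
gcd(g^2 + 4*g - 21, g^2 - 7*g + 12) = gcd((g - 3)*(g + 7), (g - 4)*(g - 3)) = g - 3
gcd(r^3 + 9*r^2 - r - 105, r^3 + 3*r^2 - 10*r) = r + 5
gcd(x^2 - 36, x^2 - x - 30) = x - 6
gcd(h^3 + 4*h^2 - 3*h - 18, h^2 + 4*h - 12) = h - 2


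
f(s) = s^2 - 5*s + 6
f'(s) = 2*s - 5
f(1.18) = 1.49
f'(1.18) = -2.64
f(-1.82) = 18.41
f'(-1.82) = -8.64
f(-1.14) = 13.00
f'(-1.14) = -7.28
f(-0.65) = 9.67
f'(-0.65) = -6.30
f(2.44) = -0.25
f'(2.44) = -0.12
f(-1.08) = 12.57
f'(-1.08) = -7.16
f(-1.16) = 13.15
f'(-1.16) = -7.32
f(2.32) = -0.22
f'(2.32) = -0.36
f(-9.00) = 132.00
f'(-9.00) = -23.00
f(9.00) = 42.00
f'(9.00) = 13.00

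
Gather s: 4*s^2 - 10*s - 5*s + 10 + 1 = 4*s^2 - 15*s + 11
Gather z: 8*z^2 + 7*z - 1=8*z^2 + 7*z - 1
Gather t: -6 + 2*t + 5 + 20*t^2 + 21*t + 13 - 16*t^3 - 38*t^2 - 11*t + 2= -16*t^3 - 18*t^2 + 12*t + 14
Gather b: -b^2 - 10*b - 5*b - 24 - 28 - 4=-b^2 - 15*b - 56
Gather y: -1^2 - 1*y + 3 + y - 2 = 0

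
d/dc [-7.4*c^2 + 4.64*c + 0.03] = 4.64 - 14.8*c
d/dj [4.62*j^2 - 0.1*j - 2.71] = 9.24*j - 0.1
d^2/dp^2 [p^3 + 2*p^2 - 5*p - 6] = 6*p + 4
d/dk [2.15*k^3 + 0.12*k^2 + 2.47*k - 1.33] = 6.45*k^2 + 0.24*k + 2.47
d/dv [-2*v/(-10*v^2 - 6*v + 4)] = (5*v^2 - v*(10*v + 3) + 3*v - 2)/(5*v^2 + 3*v - 2)^2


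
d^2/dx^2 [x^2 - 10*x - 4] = 2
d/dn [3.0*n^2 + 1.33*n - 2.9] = 6.0*n + 1.33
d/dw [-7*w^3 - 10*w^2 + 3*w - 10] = -21*w^2 - 20*w + 3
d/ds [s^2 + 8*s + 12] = 2*s + 8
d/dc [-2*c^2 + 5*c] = 5 - 4*c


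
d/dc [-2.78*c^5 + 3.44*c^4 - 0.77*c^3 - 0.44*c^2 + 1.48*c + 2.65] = -13.9*c^4 + 13.76*c^3 - 2.31*c^2 - 0.88*c + 1.48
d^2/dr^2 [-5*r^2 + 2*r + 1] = -10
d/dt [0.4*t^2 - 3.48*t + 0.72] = 0.8*t - 3.48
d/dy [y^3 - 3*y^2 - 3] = 3*y*(y - 2)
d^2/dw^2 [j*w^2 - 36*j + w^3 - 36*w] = 2*j + 6*w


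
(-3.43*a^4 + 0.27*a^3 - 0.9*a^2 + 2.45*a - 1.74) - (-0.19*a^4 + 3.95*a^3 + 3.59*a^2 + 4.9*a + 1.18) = -3.24*a^4 - 3.68*a^3 - 4.49*a^2 - 2.45*a - 2.92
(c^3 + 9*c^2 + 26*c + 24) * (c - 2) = c^4 + 7*c^3 + 8*c^2 - 28*c - 48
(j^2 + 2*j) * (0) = 0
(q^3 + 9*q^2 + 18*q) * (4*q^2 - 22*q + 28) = 4*q^5 + 14*q^4 - 98*q^3 - 144*q^2 + 504*q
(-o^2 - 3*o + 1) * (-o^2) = o^4 + 3*o^3 - o^2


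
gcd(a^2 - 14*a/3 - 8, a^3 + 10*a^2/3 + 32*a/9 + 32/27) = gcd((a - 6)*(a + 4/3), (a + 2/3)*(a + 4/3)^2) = a + 4/3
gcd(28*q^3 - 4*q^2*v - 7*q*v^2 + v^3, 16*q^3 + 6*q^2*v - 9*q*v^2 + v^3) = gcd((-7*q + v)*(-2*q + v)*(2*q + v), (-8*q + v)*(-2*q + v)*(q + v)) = 2*q - v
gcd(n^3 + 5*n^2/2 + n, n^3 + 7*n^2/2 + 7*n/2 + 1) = n^2 + 5*n/2 + 1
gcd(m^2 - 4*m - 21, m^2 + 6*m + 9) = m + 3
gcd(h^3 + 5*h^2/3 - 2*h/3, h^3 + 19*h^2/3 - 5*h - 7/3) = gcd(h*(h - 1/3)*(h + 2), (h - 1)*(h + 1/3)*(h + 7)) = 1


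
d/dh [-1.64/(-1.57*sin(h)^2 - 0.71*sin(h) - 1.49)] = -(5.1496*sin(h) + 1.1644)*cos(h)/(1.57*sin(h)^2 + 0.71*sin(h) + 1.49)^2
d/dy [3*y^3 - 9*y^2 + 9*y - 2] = 9*y^2 - 18*y + 9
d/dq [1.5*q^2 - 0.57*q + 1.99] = 3.0*q - 0.57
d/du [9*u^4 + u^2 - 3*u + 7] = 36*u^3 + 2*u - 3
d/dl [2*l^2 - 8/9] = 4*l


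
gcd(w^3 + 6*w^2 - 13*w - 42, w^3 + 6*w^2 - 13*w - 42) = w^3 + 6*w^2 - 13*w - 42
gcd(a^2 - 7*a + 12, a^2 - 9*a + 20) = a - 4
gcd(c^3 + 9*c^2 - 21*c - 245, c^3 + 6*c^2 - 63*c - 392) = c^2 + 14*c + 49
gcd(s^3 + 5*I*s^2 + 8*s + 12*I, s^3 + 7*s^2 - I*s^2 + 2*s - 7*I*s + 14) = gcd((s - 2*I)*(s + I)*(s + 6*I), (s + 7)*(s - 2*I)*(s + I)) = s^2 - I*s + 2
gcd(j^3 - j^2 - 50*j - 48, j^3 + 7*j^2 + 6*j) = j^2 + 7*j + 6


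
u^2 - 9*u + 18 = (u - 6)*(u - 3)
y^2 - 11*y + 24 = (y - 8)*(y - 3)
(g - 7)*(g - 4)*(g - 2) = g^3 - 13*g^2 + 50*g - 56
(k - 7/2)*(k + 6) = k^2 + 5*k/2 - 21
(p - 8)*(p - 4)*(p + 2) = p^3 - 10*p^2 + 8*p + 64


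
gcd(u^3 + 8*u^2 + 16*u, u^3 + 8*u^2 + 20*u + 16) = u + 4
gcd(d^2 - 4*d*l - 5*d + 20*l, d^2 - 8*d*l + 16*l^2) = d - 4*l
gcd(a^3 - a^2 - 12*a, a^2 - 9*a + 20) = a - 4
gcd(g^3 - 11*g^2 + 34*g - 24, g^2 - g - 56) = 1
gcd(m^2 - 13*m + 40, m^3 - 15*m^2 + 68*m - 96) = m - 8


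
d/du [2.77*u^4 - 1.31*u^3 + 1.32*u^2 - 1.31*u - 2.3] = 11.08*u^3 - 3.93*u^2 + 2.64*u - 1.31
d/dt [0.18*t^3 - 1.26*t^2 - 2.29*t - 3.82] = 0.54*t^2 - 2.52*t - 2.29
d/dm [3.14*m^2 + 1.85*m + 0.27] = 6.28*m + 1.85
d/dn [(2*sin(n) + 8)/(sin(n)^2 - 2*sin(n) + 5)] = 2*(-8*sin(n) + cos(n)^2 + 12)*cos(n)/(sin(n)^2 - 2*sin(n) + 5)^2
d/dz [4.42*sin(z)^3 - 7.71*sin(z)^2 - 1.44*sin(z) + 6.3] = (13.26*sin(z)^2 - 15.42*sin(z) - 1.44)*cos(z)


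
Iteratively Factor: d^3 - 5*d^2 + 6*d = (d - 3)*(d^2 - 2*d) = d*(d - 3)*(d - 2)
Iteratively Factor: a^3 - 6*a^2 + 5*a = (a - 1)*(a^2 - 5*a) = a*(a - 1)*(a - 5)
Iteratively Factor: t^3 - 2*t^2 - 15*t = (t)*(t^2 - 2*t - 15) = t*(t + 3)*(t - 5)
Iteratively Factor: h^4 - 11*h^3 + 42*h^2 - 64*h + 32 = (h - 4)*(h^3 - 7*h^2 + 14*h - 8) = (h - 4)*(h - 2)*(h^2 - 5*h + 4) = (h - 4)*(h - 2)*(h - 1)*(h - 4)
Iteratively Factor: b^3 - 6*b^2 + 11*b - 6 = (b - 2)*(b^2 - 4*b + 3) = (b - 2)*(b - 1)*(b - 3)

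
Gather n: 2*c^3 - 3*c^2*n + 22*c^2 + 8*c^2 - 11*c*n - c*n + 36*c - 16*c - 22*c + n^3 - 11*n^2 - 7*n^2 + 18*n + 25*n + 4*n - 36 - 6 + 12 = 2*c^3 + 30*c^2 - 2*c + n^3 - 18*n^2 + n*(-3*c^2 - 12*c + 47) - 30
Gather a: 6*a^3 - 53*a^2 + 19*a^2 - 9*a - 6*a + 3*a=6*a^3 - 34*a^2 - 12*a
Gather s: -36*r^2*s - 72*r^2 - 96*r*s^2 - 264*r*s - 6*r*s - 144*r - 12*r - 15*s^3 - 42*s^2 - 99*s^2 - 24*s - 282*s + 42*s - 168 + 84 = -72*r^2 - 156*r - 15*s^3 + s^2*(-96*r - 141) + s*(-36*r^2 - 270*r - 264) - 84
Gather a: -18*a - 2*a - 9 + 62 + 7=60 - 20*a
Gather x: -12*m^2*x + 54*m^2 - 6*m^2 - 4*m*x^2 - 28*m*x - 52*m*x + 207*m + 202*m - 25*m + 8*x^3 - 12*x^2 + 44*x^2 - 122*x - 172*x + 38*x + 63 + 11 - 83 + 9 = 48*m^2 + 384*m + 8*x^3 + x^2*(32 - 4*m) + x*(-12*m^2 - 80*m - 256)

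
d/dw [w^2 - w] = 2*w - 1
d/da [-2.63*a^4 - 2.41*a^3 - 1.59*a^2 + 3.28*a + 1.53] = -10.52*a^3 - 7.23*a^2 - 3.18*a + 3.28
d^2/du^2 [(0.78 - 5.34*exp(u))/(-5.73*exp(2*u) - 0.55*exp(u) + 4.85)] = (175.327686*exp(4*u) - 119.267658*exp(3*u) + 883.03311*exp(2*u) - 72.69786*exp(u) + 123.5295)*exp(u)/(188.132517*exp(6*u) + 54.174285*exp(5*u) - 472.51872*exp(4*u) - 91.542275*exp(3*u) + 399.9504*exp(2*u) + 38.812125*exp(u) - 114.084125)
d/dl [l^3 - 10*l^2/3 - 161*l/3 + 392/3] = 3*l^2 - 20*l/3 - 161/3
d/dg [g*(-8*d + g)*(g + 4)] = -16*d*g - 32*d + 3*g^2 + 8*g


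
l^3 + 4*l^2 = l^2*(l + 4)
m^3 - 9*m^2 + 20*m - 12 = (m - 6)*(m - 2)*(m - 1)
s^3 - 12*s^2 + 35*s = s*(s - 7)*(s - 5)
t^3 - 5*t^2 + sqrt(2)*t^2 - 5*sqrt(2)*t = t*(t - 5)*(t + sqrt(2))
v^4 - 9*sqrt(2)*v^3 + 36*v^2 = v^2*(v - 6*sqrt(2))*(v - 3*sqrt(2))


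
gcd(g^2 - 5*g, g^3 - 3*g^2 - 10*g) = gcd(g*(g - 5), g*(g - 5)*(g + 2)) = g^2 - 5*g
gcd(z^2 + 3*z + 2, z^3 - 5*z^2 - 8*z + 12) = z + 2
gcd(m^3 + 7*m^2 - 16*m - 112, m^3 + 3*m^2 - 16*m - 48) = m^2 - 16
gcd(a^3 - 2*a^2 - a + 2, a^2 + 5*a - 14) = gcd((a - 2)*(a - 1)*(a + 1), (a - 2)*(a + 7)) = a - 2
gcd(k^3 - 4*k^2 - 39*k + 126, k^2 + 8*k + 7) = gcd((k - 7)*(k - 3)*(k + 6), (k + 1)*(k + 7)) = 1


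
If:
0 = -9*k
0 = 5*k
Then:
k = 0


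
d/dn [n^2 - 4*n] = 2*n - 4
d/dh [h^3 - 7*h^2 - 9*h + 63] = 3*h^2 - 14*h - 9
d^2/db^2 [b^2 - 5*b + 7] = 2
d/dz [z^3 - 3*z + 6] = 3*z^2 - 3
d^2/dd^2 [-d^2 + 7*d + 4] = -2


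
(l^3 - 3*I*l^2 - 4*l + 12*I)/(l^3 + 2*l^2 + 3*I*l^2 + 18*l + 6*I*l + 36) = (l - 2)/(l + 6*I)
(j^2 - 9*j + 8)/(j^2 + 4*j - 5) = (j - 8)/(j + 5)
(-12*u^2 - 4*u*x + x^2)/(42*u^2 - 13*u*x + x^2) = (2*u + x)/(-7*u + x)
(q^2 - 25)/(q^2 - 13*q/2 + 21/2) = 2*(q^2 - 25)/(2*q^2 - 13*q + 21)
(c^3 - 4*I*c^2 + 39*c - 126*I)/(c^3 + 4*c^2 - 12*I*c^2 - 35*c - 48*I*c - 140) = (c^2 + 3*I*c + 18)/(c^2 + c*(4 - 5*I) - 20*I)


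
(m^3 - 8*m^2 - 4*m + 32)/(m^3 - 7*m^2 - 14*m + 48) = (m + 2)/(m + 3)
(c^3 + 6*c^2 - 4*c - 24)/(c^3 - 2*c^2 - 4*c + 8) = (c + 6)/(c - 2)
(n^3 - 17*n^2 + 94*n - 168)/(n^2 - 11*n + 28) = n - 6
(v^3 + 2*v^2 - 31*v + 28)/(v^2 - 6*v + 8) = (v^2 + 6*v - 7)/(v - 2)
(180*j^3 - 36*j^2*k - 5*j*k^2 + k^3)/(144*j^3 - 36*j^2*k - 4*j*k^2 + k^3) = (5*j - k)/(4*j - k)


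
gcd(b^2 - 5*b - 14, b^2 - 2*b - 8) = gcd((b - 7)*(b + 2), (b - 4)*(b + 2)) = b + 2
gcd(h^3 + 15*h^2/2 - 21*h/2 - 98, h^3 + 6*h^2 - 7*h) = h + 7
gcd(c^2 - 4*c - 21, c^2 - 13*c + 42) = c - 7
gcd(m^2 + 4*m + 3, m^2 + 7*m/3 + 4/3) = m + 1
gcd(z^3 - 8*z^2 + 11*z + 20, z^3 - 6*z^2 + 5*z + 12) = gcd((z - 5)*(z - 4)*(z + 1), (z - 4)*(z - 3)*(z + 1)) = z^2 - 3*z - 4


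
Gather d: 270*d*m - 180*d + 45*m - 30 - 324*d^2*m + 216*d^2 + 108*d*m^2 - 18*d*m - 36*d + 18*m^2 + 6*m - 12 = d^2*(216 - 324*m) + d*(108*m^2 + 252*m - 216) + 18*m^2 + 51*m - 42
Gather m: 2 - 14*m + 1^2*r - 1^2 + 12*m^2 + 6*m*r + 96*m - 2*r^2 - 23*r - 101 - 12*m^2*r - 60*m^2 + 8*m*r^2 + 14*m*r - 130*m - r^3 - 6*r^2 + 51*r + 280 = m^2*(-12*r - 48) + m*(8*r^2 + 20*r - 48) - r^3 - 8*r^2 + 29*r + 180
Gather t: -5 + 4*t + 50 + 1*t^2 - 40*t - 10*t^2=-9*t^2 - 36*t + 45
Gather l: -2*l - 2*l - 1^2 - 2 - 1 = -4*l - 4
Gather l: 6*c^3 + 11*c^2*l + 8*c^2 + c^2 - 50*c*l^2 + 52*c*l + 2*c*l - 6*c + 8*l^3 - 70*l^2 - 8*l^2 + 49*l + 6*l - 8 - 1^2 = 6*c^3 + 9*c^2 - 6*c + 8*l^3 + l^2*(-50*c - 78) + l*(11*c^2 + 54*c + 55) - 9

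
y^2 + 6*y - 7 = (y - 1)*(y + 7)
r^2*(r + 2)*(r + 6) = r^4 + 8*r^3 + 12*r^2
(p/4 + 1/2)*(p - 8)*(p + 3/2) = p^3/4 - 9*p^2/8 - 25*p/4 - 6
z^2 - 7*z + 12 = (z - 4)*(z - 3)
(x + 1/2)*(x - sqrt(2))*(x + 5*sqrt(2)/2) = x^3 + x^2/2 + 3*sqrt(2)*x^2/2 - 5*x + 3*sqrt(2)*x/4 - 5/2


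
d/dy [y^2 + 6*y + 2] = 2*y + 6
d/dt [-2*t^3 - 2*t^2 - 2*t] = -6*t^2 - 4*t - 2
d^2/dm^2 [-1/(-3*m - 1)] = 18/(3*m + 1)^3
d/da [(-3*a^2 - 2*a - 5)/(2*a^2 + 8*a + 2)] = (-5*a^2 + 2*a + 9)/(a^4 + 8*a^3 + 18*a^2 + 8*a + 1)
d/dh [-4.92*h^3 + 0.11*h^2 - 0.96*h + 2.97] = -14.76*h^2 + 0.22*h - 0.96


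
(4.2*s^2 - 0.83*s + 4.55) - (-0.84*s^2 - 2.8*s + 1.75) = 5.04*s^2 + 1.97*s + 2.8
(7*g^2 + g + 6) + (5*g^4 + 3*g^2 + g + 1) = 5*g^4 + 10*g^2 + 2*g + 7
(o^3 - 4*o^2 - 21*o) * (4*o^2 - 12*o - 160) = 4*o^5 - 28*o^4 - 196*o^3 + 892*o^2 + 3360*o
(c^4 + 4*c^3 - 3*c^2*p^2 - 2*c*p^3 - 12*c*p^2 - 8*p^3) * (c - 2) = c^5 + 2*c^4 - 3*c^3*p^2 - 8*c^3 - 2*c^2*p^3 - 6*c^2*p^2 - 4*c*p^3 + 24*c*p^2 + 16*p^3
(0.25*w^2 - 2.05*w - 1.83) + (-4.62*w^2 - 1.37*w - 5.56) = -4.37*w^2 - 3.42*w - 7.39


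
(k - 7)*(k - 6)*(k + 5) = k^3 - 8*k^2 - 23*k + 210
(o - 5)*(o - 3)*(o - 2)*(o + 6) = o^4 - 4*o^3 - 29*o^2 + 156*o - 180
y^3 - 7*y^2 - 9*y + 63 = (y - 7)*(y - 3)*(y + 3)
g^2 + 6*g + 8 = (g + 2)*(g + 4)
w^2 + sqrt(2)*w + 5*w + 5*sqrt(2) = (w + 5)*(w + sqrt(2))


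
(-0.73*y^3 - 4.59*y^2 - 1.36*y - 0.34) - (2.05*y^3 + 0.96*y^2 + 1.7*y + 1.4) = -2.78*y^3 - 5.55*y^2 - 3.06*y - 1.74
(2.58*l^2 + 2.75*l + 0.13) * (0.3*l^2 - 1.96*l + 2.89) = 0.774*l^4 - 4.2318*l^3 + 2.1052*l^2 + 7.6927*l + 0.3757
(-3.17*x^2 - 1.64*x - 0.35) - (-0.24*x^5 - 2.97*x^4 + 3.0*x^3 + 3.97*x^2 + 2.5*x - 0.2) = 0.24*x^5 + 2.97*x^4 - 3.0*x^3 - 7.14*x^2 - 4.14*x - 0.15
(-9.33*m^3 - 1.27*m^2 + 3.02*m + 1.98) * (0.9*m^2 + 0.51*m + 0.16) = -8.397*m^5 - 5.9013*m^4 + 0.5775*m^3 + 3.119*m^2 + 1.493*m + 0.3168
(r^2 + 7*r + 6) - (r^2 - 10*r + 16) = 17*r - 10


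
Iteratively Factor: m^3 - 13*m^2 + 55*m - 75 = (m - 3)*(m^2 - 10*m + 25) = (m - 5)*(m - 3)*(m - 5)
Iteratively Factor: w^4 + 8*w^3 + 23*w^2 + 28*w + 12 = (w + 2)*(w^3 + 6*w^2 + 11*w + 6) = (w + 2)^2*(w^2 + 4*w + 3) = (w + 2)^2*(w + 3)*(w + 1)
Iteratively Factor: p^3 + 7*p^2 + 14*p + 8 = (p + 1)*(p^2 + 6*p + 8) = (p + 1)*(p + 2)*(p + 4)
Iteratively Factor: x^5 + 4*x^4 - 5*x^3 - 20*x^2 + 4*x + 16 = (x - 1)*(x^4 + 5*x^3 - 20*x - 16) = (x - 1)*(x + 1)*(x^3 + 4*x^2 - 4*x - 16) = (x - 1)*(x + 1)*(x + 2)*(x^2 + 2*x - 8) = (x - 1)*(x + 1)*(x + 2)*(x + 4)*(x - 2)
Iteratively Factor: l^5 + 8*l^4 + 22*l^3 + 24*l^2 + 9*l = (l + 1)*(l^4 + 7*l^3 + 15*l^2 + 9*l) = (l + 1)*(l + 3)*(l^3 + 4*l^2 + 3*l) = (l + 1)*(l + 3)^2*(l^2 + l) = l*(l + 1)*(l + 3)^2*(l + 1)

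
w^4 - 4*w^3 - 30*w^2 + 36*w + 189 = (w - 7)*(w - 3)*(w + 3)^2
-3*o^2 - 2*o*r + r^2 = (-3*o + r)*(o + r)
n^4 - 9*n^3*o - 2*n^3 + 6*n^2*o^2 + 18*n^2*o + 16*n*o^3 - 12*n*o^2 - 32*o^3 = (n - 2)*(n - 8*o)*(n - 2*o)*(n + o)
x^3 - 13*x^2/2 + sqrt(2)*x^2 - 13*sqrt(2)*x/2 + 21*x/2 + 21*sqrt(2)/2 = (x - 7/2)*(x - 3)*(x + sqrt(2))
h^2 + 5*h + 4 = (h + 1)*(h + 4)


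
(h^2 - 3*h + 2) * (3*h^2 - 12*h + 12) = 3*h^4 - 21*h^3 + 54*h^2 - 60*h + 24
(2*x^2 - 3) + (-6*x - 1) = 2*x^2 - 6*x - 4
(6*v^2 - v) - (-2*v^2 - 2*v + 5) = 8*v^2 + v - 5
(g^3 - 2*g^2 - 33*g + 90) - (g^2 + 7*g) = g^3 - 3*g^2 - 40*g + 90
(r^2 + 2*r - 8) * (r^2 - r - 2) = r^4 + r^3 - 12*r^2 + 4*r + 16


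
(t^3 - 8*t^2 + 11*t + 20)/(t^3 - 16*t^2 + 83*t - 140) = (t + 1)/(t - 7)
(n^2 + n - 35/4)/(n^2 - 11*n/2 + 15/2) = (n + 7/2)/(n - 3)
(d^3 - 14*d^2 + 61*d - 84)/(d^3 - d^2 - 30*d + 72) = (d - 7)/(d + 6)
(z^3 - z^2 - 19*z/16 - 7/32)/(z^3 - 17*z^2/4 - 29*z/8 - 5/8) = (z - 7/4)/(z - 5)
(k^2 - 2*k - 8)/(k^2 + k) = (k^2 - 2*k - 8)/(k*(k + 1))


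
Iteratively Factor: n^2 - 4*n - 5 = (n - 5)*(n + 1)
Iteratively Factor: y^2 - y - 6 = (y - 3)*(y + 2)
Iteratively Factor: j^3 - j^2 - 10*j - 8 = (j - 4)*(j^2 + 3*j + 2) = (j - 4)*(j + 2)*(j + 1)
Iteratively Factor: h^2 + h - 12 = (h + 4)*(h - 3)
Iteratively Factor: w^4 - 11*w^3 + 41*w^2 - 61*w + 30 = (w - 3)*(w^3 - 8*w^2 + 17*w - 10) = (w - 5)*(w - 3)*(w^2 - 3*w + 2) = (w - 5)*(w - 3)*(w - 1)*(w - 2)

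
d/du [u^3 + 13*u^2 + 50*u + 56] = 3*u^2 + 26*u + 50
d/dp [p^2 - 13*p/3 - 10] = 2*p - 13/3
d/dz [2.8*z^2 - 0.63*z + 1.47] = 5.6*z - 0.63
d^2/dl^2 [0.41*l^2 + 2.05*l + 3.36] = 0.820000000000000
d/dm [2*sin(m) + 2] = 2*cos(m)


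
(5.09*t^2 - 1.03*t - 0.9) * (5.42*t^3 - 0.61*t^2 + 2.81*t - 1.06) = 27.5878*t^5 - 8.6875*t^4 + 10.0532*t^3 - 7.7407*t^2 - 1.4372*t + 0.954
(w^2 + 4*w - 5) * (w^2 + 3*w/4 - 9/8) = w^4 + 19*w^3/4 - 25*w^2/8 - 33*w/4 + 45/8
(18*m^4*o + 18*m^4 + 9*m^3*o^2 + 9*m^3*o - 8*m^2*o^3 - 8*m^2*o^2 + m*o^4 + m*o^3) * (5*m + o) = 90*m^5*o + 90*m^5 + 63*m^4*o^2 + 63*m^4*o - 31*m^3*o^3 - 31*m^3*o^2 - 3*m^2*o^4 - 3*m^2*o^3 + m*o^5 + m*o^4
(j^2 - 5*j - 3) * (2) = 2*j^2 - 10*j - 6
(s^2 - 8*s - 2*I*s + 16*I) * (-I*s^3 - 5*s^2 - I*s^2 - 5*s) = -I*s^5 - 7*s^4 + 7*I*s^4 + 49*s^3 + 18*I*s^3 + 56*s^2 - 70*I*s^2 - 80*I*s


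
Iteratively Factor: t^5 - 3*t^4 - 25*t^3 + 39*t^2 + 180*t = (t + 3)*(t^4 - 6*t^3 - 7*t^2 + 60*t) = (t - 4)*(t + 3)*(t^3 - 2*t^2 - 15*t) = t*(t - 4)*(t + 3)*(t^2 - 2*t - 15) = t*(t - 5)*(t - 4)*(t + 3)*(t + 3)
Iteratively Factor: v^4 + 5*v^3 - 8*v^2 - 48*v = (v)*(v^3 + 5*v^2 - 8*v - 48) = v*(v + 4)*(v^2 + v - 12) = v*(v - 3)*(v + 4)*(v + 4)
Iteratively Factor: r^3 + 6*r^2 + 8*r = (r + 4)*(r^2 + 2*r) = (r + 2)*(r + 4)*(r)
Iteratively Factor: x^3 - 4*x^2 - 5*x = (x + 1)*(x^2 - 5*x) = (x - 5)*(x + 1)*(x)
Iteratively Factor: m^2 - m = (m)*(m - 1)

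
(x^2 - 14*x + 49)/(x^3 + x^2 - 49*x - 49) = (x - 7)/(x^2 + 8*x + 7)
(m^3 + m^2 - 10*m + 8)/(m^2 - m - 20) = (m^2 - 3*m + 2)/(m - 5)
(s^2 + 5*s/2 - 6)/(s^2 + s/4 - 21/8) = 4*(s + 4)/(4*s + 7)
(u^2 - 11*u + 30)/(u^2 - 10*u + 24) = (u - 5)/(u - 4)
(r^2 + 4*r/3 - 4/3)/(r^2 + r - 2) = (r - 2/3)/(r - 1)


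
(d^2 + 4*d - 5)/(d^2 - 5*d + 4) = (d + 5)/(d - 4)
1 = 1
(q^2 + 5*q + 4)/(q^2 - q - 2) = (q + 4)/(q - 2)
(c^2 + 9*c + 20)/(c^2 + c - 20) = (c + 4)/(c - 4)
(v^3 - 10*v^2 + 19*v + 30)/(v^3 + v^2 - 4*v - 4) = (v^2 - 11*v + 30)/(v^2 - 4)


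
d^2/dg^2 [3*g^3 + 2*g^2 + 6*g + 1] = 18*g + 4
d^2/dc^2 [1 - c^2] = -2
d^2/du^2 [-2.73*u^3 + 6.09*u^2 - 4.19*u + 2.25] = 12.18 - 16.38*u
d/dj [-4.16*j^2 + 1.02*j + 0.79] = 1.02 - 8.32*j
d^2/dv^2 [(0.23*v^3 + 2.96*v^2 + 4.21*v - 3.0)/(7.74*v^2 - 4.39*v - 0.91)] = (1.4210854715202e-14*v^5 - 2.27373675443232e-13*v^4 + 717.680434*v^3 - 947.733054*v^2 + 790.673862*v - 186.627706)/(463.684824*v^6 - 788.983092*v^5 + 283.950414*v^4 + 100.918637*v^3 - 33.384351*v^2 - 10.906077*v - 0.753571)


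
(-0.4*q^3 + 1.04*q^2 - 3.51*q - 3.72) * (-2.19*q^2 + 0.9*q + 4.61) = 0.876*q^5 - 2.6376*q^4 + 6.7789*q^3 + 9.7822*q^2 - 19.5291*q - 17.1492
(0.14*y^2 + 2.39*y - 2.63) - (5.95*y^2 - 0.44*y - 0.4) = -5.81*y^2 + 2.83*y - 2.23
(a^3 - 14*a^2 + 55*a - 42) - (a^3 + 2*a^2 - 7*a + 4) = -16*a^2 + 62*a - 46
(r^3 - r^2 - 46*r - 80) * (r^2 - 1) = r^5 - r^4 - 47*r^3 - 79*r^2 + 46*r + 80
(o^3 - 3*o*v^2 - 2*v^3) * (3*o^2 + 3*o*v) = 3*o^5 + 3*o^4*v - 9*o^3*v^2 - 15*o^2*v^3 - 6*o*v^4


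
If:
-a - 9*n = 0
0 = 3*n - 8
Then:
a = -24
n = 8/3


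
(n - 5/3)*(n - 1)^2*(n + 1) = n^4 - 8*n^3/3 + 2*n^2/3 + 8*n/3 - 5/3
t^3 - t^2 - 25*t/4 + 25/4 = (t - 5/2)*(t - 1)*(t + 5/2)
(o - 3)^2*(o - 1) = o^3 - 7*o^2 + 15*o - 9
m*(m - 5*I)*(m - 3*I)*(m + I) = m^4 - 7*I*m^3 - 7*m^2 - 15*I*m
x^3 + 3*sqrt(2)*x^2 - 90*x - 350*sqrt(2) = (x - 7*sqrt(2))*(x + 5*sqrt(2))^2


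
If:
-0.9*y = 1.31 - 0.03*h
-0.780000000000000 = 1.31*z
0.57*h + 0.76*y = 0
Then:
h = 1.86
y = -1.39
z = -0.60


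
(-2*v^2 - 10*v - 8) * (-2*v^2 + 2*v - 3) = 4*v^4 + 16*v^3 + 2*v^2 + 14*v + 24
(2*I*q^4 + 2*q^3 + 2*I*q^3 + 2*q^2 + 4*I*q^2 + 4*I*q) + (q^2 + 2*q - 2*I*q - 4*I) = 2*I*q^4 + 2*q^3 + 2*I*q^3 + 3*q^2 + 4*I*q^2 + 2*q + 2*I*q - 4*I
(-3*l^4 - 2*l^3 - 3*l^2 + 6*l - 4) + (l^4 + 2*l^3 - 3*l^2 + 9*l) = -2*l^4 - 6*l^2 + 15*l - 4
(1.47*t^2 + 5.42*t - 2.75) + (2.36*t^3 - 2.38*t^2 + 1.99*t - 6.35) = 2.36*t^3 - 0.91*t^2 + 7.41*t - 9.1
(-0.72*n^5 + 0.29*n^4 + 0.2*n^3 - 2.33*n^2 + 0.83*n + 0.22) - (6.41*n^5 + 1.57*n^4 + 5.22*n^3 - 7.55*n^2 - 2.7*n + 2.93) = -7.13*n^5 - 1.28*n^4 - 5.02*n^3 + 5.22*n^2 + 3.53*n - 2.71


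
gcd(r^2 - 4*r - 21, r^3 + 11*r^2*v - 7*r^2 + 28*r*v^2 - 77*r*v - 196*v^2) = r - 7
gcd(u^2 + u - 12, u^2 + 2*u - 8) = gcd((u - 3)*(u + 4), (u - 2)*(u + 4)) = u + 4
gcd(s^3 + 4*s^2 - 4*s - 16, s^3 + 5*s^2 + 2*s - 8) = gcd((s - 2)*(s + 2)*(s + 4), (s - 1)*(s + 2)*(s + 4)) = s^2 + 6*s + 8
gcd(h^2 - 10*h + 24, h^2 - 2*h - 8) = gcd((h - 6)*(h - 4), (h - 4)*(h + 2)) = h - 4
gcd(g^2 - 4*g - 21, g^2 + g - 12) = 1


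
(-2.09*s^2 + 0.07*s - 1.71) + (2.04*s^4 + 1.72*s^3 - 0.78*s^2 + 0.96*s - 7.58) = 2.04*s^4 + 1.72*s^3 - 2.87*s^2 + 1.03*s - 9.29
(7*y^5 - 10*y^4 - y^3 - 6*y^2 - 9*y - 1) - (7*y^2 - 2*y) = 7*y^5 - 10*y^4 - y^3 - 13*y^2 - 7*y - 1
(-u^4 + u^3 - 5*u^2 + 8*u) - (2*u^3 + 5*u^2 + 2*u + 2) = -u^4 - u^3 - 10*u^2 + 6*u - 2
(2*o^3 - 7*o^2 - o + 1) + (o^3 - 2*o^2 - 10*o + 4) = 3*o^3 - 9*o^2 - 11*o + 5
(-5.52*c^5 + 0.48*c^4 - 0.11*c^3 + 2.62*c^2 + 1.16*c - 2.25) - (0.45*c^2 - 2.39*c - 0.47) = -5.52*c^5 + 0.48*c^4 - 0.11*c^3 + 2.17*c^2 + 3.55*c - 1.78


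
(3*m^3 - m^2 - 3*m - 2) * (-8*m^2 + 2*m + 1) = -24*m^5 + 14*m^4 + 25*m^3 + 9*m^2 - 7*m - 2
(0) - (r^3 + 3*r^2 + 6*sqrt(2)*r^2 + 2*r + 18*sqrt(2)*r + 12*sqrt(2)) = -r^3 - 6*sqrt(2)*r^2 - 3*r^2 - 18*sqrt(2)*r - 2*r - 12*sqrt(2)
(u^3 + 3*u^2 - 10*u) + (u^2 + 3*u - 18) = u^3 + 4*u^2 - 7*u - 18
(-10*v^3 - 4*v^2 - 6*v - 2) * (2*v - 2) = -20*v^4 + 12*v^3 - 4*v^2 + 8*v + 4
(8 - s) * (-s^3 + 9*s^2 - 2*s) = s^4 - 17*s^3 + 74*s^2 - 16*s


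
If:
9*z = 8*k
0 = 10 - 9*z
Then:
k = 5/4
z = 10/9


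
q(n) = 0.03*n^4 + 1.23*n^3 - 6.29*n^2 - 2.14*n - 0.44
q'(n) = 0.12*n^3 + 3.69*n^2 - 12.58*n - 2.14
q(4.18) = -20.30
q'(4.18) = 18.51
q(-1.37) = -12.37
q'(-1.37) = 21.71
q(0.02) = -0.49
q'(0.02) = -2.39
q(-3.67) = -132.66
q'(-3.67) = 87.80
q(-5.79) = -403.95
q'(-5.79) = 171.11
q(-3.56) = -123.22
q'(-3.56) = 84.00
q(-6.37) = -510.57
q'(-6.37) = 196.71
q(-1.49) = -15.14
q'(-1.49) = 24.40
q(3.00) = -27.83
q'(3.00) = -3.43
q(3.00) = -27.83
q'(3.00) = -3.43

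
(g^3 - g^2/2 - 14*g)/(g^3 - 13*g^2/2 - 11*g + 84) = g/(g - 6)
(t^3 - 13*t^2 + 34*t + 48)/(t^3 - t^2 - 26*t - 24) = (t - 8)/(t + 4)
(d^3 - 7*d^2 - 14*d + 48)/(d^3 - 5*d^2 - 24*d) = (d - 2)/d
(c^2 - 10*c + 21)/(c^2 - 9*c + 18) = (c - 7)/(c - 6)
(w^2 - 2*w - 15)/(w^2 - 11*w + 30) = (w + 3)/(w - 6)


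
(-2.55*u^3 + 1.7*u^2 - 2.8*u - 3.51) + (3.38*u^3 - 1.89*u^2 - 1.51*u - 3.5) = 0.83*u^3 - 0.19*u^2 - 4.31*u - 7.01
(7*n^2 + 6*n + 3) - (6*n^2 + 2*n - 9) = n^2 + 4*n + 12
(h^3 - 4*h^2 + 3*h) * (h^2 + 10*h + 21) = h^5 + 6*h^4 - 16*h^3 - 54*h^2 + 63*h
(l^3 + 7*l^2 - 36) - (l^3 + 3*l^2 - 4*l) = 4*l^2 + 4*l - 36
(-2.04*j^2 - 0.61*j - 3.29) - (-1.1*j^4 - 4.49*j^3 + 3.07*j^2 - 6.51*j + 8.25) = 1.1*j^4 + 4.49*j^3 - 5.11*j^2 + 5.9*j - 11.54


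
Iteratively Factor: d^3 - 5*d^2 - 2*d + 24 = (d + 2)*(d^2 - 7*d + 12) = (d - 3)*(d + 2)*(d - 4)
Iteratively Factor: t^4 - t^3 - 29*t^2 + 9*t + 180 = (t - 5)*(t^3 + 4*t^2 - 9*t - 36) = (t - 5)*(t - 3)*(t^2 + 7*t + 12) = (t - 5)*(t - 3)*(t + 3)*(t + 4)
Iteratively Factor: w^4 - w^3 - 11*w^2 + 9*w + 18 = (w + 1)*(w^3 - 2*w^2 - 9*w + 18) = (w - 3)*(w + 1)*(w^2 + w - 6) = (w - 3)*(w + 1)*(w + 3)*(w - 2)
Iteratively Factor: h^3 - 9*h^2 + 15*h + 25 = (h - 5)*(h^2 - 4*h - 5) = (h - 5)^2*(h + 1)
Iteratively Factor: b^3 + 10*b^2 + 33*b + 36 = (b + 4)*(b^2 + 6*b + 9) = (b + 3)*(b + 4)*(b + 3)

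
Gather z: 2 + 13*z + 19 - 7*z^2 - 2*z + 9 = -7*z^2 + 11*z + 30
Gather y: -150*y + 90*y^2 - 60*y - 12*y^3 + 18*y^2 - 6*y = -12*y^3 + 108*y^2 - 216*y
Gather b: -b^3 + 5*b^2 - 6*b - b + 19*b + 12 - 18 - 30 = -b^3 + 5*b^2 + 12*b - 36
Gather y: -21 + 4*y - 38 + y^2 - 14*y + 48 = y^2 - 10*y - 11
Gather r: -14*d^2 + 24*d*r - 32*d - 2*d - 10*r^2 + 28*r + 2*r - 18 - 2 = -14*d^2 - 34*d - 10*r^2 + r*(24*d + 30) - 20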